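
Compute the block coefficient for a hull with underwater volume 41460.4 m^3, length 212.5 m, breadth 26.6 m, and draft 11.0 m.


Formula: Cb = V / (L * B * T)
Step 1 — L * B * T = 212.5 * 26.6 * 11.0 = 62177.5 m^3
Step 2 — Cb = 41460.4 / 62177.5 ≈ 0.66681 (5 s.f.)

0.66681


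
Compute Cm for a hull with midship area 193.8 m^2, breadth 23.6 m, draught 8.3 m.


Formula: Cm = Am / (B * T)
Step 1 — B * T = 23.6 * 8.3 = 195.88 m^2
Step 2 — Cm = 193.8 / 195.88 ≈ 0.98938 (5 s.f.)

0.98938


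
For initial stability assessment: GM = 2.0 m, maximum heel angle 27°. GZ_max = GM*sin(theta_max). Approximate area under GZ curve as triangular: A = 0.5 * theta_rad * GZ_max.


Formula: GZ_max = GM * sin(theta); Area = 0.5 * theta_rad * GZ_max
Step 1 — GZ_max = 2.0 * sin(27°) = 2.0 * 0.45399 = 0.90798 m
Step 2 — theta_rad = 27 * pi/180 = 0.471239 rad
Step 3 — Area = 0.5 * 0.471239 * 0.90798 ≈ 0.21394 m·rad (5 s.f.)

0.21394 m·rad


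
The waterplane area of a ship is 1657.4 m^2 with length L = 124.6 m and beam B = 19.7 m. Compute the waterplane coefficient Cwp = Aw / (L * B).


Formula: Cwp = Aw / (L * B)
Step 1 — L * B = 124.6 * 19.7 = 2454.62 m^2
Step 2 — Cwp = 1657.4 / 2454.62 ≈ 0.67522 (5 s.f.)

0.67522


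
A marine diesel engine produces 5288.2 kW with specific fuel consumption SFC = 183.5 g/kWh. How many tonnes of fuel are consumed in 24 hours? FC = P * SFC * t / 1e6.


Formula: FC (tonnes) = P * SFC * t / 1,000,000
Step 1 — P * SFC * t = 5288.2 * 183.5 * 24 = 23289232.8 g
Step 2 — FC (tonnes) = 23289232.8 / 1,000,000 ≈ 23.289 tonnes (5 s.f.)

23.289 tonnes


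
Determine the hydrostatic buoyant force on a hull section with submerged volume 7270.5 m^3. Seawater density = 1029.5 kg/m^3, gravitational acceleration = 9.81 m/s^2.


Formula: Fb = rho * g * V
Substituting: Fb = 1029.5 * 9.81 * 7270.5
Intermediate: 1029.5 * 9.81 = 10099.395
Result: Fb = 10099.395 * 7270.5 ≈ 73428000 N (5 s.f.)

73428000 N


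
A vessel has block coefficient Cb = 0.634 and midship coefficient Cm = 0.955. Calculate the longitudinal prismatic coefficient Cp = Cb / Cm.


Formula: Cp = Cb / Cm
Substituting: Cp = 0.634 / 0.955
Result: Cp ≈ 0.66387 (5 s.f.)

0.66387


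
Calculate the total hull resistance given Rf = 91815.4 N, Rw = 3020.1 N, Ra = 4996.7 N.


Formula: Rt = Rf + Rw + Ra
Substituting: Rt = 91815.4 + 3020.1 + 4996.7
Result: Rt = 99832.2 N

99832.2 N


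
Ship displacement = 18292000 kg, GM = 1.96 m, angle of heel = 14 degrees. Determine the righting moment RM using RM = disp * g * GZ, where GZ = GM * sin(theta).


Formula: GZ = GM * sin(theta); RM = disp * g * GZ
Step 1 — GZ = 1.96 * sin(14°) = 1.96 * 0.241922 = 0.474167 m
Step 2 — RM = 18292000 * 9.81 * 0.474167 ≈ 85087000 N·m (5 s.f.)

85087000 N·m


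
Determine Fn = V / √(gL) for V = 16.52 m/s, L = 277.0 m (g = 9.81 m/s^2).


Formula: Fn = V / sqrt(g * L)
Step 1 — g * L = 9.81 * 277.0 = 2717.37
Step 2 — sqrt(g * L) = sqrt(2717.37) = 52.128399
Step 3 — Fn = 16.52 / 52.128399 ≈ 0.31691 (5 s.f.)

0.31691


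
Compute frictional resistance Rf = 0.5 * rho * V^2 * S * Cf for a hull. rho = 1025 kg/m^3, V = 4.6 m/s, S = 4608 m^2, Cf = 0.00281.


Formula: Rf = 0.5 * rho * V^2 * S * Cf
Step 1 — V^2 = 4.6^2 = 21.16
Step 2 — 0.5 * rho * V^2 = 0.5 * 1025 * 21.16 = 10844.5
Step 3 — Rf = 10844.5 * 4608 * 0.00281 ≈ 140420 N (5 s.f.)

140420 N


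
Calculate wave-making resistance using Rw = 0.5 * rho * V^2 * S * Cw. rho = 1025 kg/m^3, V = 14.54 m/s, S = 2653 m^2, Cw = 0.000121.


Formula: Rw = 0.5 * rho * V^2 * S * Cw
Step 1 — V^2 = 14.54^2 = 211.4116
Step 2 — 0.5 * rho * V^2 = 0.5 * 1025 * 211.4116 = 108348.445
Step 3 — Rw = 108348.445 * 2653 * 0.000121 ≈ 34781 N (5 s.f.)

34781 N


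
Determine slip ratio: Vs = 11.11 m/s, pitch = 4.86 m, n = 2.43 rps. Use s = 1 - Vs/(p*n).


Formula: s = 1 - Vs / (p * n)
Step 1 — p * n = 4.86 * 2.43 = 11.8098
Step 2 — Vs / (p*n) = 11.11 / 11.8098 = 0.940744 (6 d.p.)
Step 3 — s = 1 - 0.940744 = 0.059256

0.059256


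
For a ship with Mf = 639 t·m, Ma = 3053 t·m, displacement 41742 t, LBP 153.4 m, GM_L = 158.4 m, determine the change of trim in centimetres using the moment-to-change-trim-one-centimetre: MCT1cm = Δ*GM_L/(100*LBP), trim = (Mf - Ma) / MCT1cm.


Formula: net trimming moment = Mf - Ma; MCT1cm = Δ*GM_L/(100*LBP); trim = net moment / MCT1cm
Step 1 — net trimming moment = 639 - 3053 = -2414 t·m
Step 2 — MCT1cm = 41742 * 158.4 / (100 * 153.4) = 431.0256 t·m/cm
Step 3 — trim = -2414 / 431.0256 ≈ -5.6006 cm (5 s.f.)

-5.6006 cm


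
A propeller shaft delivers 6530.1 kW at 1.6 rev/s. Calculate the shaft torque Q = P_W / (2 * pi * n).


Formula: Q = P_W / (2 * pi * n)
Step 1 — P_W = 6530.1 kW * 1000 = 6530100.0 W
Step 2 — 2 * pi * n = 2 * pi * 1.6 = 10.053096
Step 3 — Q = 6530100.0 / 10.053096 ≈ 649560 N·m (5 s.f.)

649560 N·m


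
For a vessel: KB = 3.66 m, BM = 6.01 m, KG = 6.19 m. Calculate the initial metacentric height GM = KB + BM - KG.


Formula: GM = KB + BM - KG
Step 1 — KM = KB + BM = 3.66 + 6.01 = 9.67 m
Step 2 — GM = KM - KG = 9.67 - 6.19 = 3.48 m

3.48 m


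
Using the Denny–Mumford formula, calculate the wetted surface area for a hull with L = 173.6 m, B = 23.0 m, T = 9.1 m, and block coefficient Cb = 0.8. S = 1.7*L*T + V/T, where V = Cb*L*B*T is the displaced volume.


Formula: S = 1.7*L*T + V/T with V = Cb*L*B*T, i.e. S = L * (1.7*T + Cb*B)
Step 1 — 1.7*T = 1.7 * 9.1 = 15.47 m
Step 2 — Cb*B = 0.8 * 23.0 = 18.4 m
Step 3 — 1.7*T + Cb*B = 15.47 + 18.4 = 33.87 m
Step 4 — S = 173.6 * 33.87 ≈ 5879.8 m^2 (5 s.f.)

5879.8 m^2


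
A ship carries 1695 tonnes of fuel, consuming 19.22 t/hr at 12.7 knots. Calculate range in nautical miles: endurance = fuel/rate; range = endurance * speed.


Formula: endurance = fuel / rate; range = endurance * speed
Step 1 — endurance = 1695 / 19.22 = 88.1894 hours
Step 2 — range = 88.1894 * 12.7 ≈ 1120.0 nautical miles (5 s.f.)

1120.0 NM


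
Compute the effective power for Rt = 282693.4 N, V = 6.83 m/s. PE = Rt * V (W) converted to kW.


Formula: PE = Rt * V / 1000 (kW)
Step 1 — PE (W) = 282693.4 * 6.83 = 1930795.922 W
Step 2 — PE (kW) = 1930795.922 / 1000 ≈ 1930.8 kW (5 s.f.)

1930.8 kW


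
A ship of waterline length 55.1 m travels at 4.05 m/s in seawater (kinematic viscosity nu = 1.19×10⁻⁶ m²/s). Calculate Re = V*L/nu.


Formula: Re = V * L / nu
Step 1 — V * L = 4.05 * 55.1 = 223.155 m^2/s
Step 2 — Re = 223.155 / 1.19e-6 = 1.88e+08

1.88e+08


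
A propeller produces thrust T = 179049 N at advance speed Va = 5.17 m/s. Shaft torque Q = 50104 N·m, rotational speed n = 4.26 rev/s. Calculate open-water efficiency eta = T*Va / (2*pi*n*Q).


Formula: eta = T * Va / (2 * pi * n * Q)
Step 1 — numerator = T * Va = 179049 * 5.17 = 925683.33
Step 2 — 2 * pi * n = 2 * pi * 4.26 = 26.766369
Step 3 — denominator = 26.766369 * 50104 = 1341102.15
Step 4 — eta = 925683.33 / 1341102.15 ≈ 0.69024 (5 s.f.)

0.69024


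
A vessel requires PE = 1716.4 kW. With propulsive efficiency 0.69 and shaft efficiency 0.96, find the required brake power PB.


Formula: PB = PE / (eta_D * eta_S)
Step 1 — combined efficiency = eta_D * eta_S = 0.69 * 0.96 = 0.6624
Step 2 — PB = 1716.4 / 0.6624 ≈ 2591.2 kW (5 s.f.)

2591.2 kW


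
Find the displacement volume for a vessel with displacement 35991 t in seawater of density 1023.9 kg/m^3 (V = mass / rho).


Formula: V = mass / rho
Step 1 — convert tonnes to kg: 35991 t * 1000 = 35991000 kg
Step 2 — V = 35991000 / 1023.9 ≈ 35151 m^3 (5 s.f.)

35151 m^3


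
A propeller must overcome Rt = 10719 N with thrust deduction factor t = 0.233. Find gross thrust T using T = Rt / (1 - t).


Formula: T = Rt / (1 - t)
Step 1 — (1 - t) = 1 - 0.233 = 0.767
Step 2 — T = 10719 / 0.767 ≈ 13975 N (5 s.f.)

13975 N


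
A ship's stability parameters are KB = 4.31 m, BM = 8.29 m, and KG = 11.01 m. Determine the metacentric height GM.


Formula: GM = KB + BM - KG
Step 1 — KM = KB + BM = 4.31 + 8.29 = 12.6 m
Step 2 — GM = KM - KG = 12.6 - 11.01 = 1.59 m

1.59 m


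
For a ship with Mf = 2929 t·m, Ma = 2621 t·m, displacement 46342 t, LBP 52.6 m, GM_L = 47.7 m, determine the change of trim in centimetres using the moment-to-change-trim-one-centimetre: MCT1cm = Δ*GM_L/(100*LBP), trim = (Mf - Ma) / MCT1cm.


Formula: net trimming moment = Mf - Ma; MCT1cm = Δ*GM_L/(100*LBP); trim = net moment / MCT1cm
Step 1 — net trimming moment = 2929 - 2621 = 308 t·m
Step 2 — MCT1cm = 46342 * 47.7 / (100 * 52.6) = 420.2497 t·m/cm
Step 3 — trim = 308 / 420.2497 ≈ 0.73290 cm (5 s.f.)

0.73290 cm


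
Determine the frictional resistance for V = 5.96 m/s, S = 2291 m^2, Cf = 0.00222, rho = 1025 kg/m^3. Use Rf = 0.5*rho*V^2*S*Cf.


Formula: Rf = 0.5 * rho * V^2 * S * Cf
Step 1 — V^2 = 5.96^2 = 35.5216
Step 2 — 0.5 * rho * V^2 = 0.5 * 1025 * 35.5216 = 18204.82
Step 3 — Rf = 18204.82 * 2291 * 0.00222 ≈ 92590 N (5 s.f.)

92590 N


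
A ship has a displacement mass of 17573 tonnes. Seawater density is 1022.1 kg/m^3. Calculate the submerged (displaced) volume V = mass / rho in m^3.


Formula: V = mass / rho
Step 1 — convert tonnes to kg: 17573 t * 1000 = 17573000 kg
Step 2 — V = 17573000 / 1022.1 ≈ 17193 m^3 (5 s.f.)

17193 m^3


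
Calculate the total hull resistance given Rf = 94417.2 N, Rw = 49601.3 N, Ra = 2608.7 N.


Formula: Rt = Rf + Rw + Ra
Substituting: Rt = 94417.2 + 49601.3 + 2608.7
Result: Rt = 146627.2 N

146627.2 N


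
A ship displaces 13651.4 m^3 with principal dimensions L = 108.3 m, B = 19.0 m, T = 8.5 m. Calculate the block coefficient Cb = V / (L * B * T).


Formula: Cb = V / (L * B * T)
Step 1 — L * B * T = 108.3 * 19.0 * 8.5 = 17490.45 m^3
Step 2 — Cb = 13651.4 / 17490.45 ≈ 0.78051 (5 s.f.)

0.78051


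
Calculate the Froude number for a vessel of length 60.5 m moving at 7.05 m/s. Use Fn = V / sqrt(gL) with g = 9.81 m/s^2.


Formula: Fn = V / sqrt(g * L)
Step 1 — g * L = 9.81 * 60.5 = 593.505
Step 2 — sqrt(g * L) = sqrt(593.505) = 24.361958
Step 3 — Fn = 7.05 / 24.361958 ≈ 0.28939 (5 s.f.)

0.28939


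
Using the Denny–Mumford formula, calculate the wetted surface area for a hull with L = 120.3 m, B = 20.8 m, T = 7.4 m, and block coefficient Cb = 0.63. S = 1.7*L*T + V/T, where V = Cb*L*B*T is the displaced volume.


Formula: S = 1.7*L*T + V/T with V = Cb*L*B*T, i.e. S = L * (1.7*T + Cb*B)
Step 1 — 1.7*T = 1.7 * 7.4 = 12.58 m
Step 2 — Cb*B = 0.63 * 20.8 = 13.104 m
Step 3 — 1.7*T + Cb*B = 12.58 + 13.104 = 25.684 m
Step 4 — S = 120.3 * 25.684 ≈ 3089.8 m^2 (5 s.f.)

3089.8 m^2


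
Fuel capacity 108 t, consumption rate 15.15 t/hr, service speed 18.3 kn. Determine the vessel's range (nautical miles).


Formula: endurance = fuel / rate; range = endurance * speed
Step 1 — endurance = 108 / 15.15 = 7.1287 hours
Step 2 — range = 7.1287 * 18.3 ≈ 130.46 nautical miles (5 s.f.)

130.46 NM


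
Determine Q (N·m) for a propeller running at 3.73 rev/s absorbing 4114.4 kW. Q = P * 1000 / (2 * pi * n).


Formula: Q = P_W / (2 * pi * n)
Step 1 — P_W = 4114.4 kW * 1000 = 4114400.0 W
Step 2 — 2 * pi * n = 2 * pi * 3.73 = 23.436281
Step 3 — Q = 4114400.0 / 23.436281 ≈ 175560 N·m (5 s.f.)

175560 N·m


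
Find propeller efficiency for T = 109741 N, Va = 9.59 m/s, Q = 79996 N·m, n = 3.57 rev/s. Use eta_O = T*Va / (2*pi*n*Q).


Formula: eta = T * Va / (2 * pi * n * Q)
Step 1 — numerator = T * Va = 109741 * 9.59 = 1052416.19
Step 2 — 2 * pi * n = 2 * pi * 3.57 = 22.430972
Step 3 — denominator = 22.430972 * 79996 = 1794388.04
Step 4 — eta = 1052416.19 / 1794388.04 ≈ 0.58650 (5 s.f.)

0.58650


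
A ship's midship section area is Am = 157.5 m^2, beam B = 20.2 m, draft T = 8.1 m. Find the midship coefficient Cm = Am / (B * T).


Formula: Cm = Am / (B * T)
Step 1 — B * T = 20.2 * 8.1 = 163.62 m^2
Step 2 — Cm = 157.5 / 163.62 ≈ 0.96260 (5 s.f.)

0.96260


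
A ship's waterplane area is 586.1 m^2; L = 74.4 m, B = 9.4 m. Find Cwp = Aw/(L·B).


Formula: Cwp = Aw / (L * B)
Step 1 — L * B = 74.4 * 9.4 = 699.36 m^2
Step 2 — Cwp = 586.1 / 699.36 ≈ 0.83805 (5 s.f.)

0.83805


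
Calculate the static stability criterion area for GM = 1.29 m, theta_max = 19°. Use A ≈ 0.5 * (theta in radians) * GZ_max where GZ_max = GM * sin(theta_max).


Formula: GZ_max = GM * sin(theta); Area = 0.5 * theta_rad * GZ_max
Step 1 — GZ_max = 1.29 * sin(19°) = 1.29 * 0.325568 = 0.419983 m
Step 2 — theta_rad = 19 * pi/180 = 0.331613 rad
Step 3 — Area = 0.5 * 0.331613 * 0.419983 ≈ 0.069636 m·rad (5 s.f.)

0.069636 m·rad


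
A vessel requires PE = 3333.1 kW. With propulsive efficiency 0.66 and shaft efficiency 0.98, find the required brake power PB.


Formula: PB = PE / (eta_D * eta_S)
Step 1 — combined efficiency = eta_D * eta_S = 0.66 * 0.98 = 0.6468
Step 2 — PB = 3333.1 / 0.6468 ≈ 5153.2 kW (5 s.f.)

5153.2 kW


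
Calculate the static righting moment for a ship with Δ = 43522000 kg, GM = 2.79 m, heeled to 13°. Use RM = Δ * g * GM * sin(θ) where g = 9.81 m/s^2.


Formula: GZ = GM * sin(theta); RM = disp * g * GZ
Step 1 — GZ = 2.79 * sin(13°) = 2.79 * 0.224951 = 0.627613 m
Step 2 — RM = 43522000 * 9.81 * 0.627613 ≈ 267960000 N·m (5 s.f.)

267960000 N·m


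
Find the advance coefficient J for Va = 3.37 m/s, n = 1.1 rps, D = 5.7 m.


Formula: J = Va / (n * D)
Step 1 — n * D = 1.1 * 5.7 = 6.27
Step 2 — J = 3.37 / 6.27 ≈ 0.53748 (5 s.f.)

0.53748


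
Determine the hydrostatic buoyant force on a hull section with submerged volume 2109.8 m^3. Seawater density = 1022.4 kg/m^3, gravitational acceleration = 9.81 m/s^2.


Formula: Fb = rho * g * V
Substituting: Fb = 1022.4 * 9.81 * 2109.8
Intermediate: 1022.4 * 9.81 = 10029.744
Result: Fb = 10029.744 * 2109.8 ≈ 21161000 N (5 s.f.)

21161000 N


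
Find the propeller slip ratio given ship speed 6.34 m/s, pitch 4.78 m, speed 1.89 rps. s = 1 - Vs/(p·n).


Formula: s = 1 - Vs / (p * n)
Step 1 — p * n = 4.78 * 1.89 = 9.0342
Step 2 — Vs / (p*n) = 6.34 / 9.0342 = 0.701778 (6 d.p.)
Step 3 — s = 1 - 0.701778 = 0.298222

0.298222


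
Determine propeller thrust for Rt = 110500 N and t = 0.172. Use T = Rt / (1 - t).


Formula: T = Rt / (1 - t)
Step 1 — (1 - t) = 1 - 0.172 = 0.828
Step 2 — T = 110500 / 0.828 ≈ 133450 N (5 s.f.)

133450 N


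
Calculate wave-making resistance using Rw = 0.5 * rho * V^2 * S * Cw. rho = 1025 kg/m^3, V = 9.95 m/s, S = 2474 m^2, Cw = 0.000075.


Formula: Rw = 0.5 * rho * V^2 * S * Cw
Step 1 — V^2 = 9.95^2 = 99.0025
Step 2 — 0.5 * rho * V^2 = 0.5 * 1025 * 99.0025 = 50738.78125
Step 3 — Rw = 50738.78125 * 2474 * 0.000075 ≈ 9414.6 N (5 s.f.)

9414.6 N


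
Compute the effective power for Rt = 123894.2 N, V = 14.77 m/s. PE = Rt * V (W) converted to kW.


Formula: PE = Rt * V / 1000 (kW)
Step 1 — PE (W) = 123894.2 * 14.77 = 1829917.334 W
Step 2 — PE (kW) = 1829917.334 / 1000 ≈ 1829.9 kW (5 s.f.)

1829.9 kW


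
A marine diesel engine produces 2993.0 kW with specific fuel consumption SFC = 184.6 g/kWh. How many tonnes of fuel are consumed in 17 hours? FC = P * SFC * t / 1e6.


Formula: FC (tonnes) = P * SFC * t / 1,000,000
Step 1 — P * SFC * t = 2993.0 * 184.6 * 17 = 9392632.6 g
Step 2 — FC (tonnes) = 9392632.6 / 1,000,000 ≈ 9.3926 tonnes (5 s.f.)

9.3926 tonnes


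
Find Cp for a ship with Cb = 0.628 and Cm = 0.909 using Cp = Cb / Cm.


Formula: Cp = Cb / Cm
Substituting: Cp = 0.628 / 0.909
Result: Cp ≈ 0.69087 (5 s.f.)

0.69087


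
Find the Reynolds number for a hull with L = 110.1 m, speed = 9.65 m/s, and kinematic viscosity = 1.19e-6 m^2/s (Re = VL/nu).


Formula: Re = V * L / nu
Step 1 — V * L = 9.65 * 110.1 = 1062.465 m^2/s
Step 2 — Re = 1062.465 / 1.19e-6 = 8.93e+08

8.93e+08


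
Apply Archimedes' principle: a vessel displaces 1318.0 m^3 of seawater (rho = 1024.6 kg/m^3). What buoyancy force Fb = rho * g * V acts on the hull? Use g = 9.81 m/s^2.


Formula: Fb = rho * g * V
Substituting: Fb = 1024.6 * 9.81 * 1318.0
Intermediate: 1024.6 * 9.81 = 10051.326
Result: Fb = 10051.326 * 1318.0 ≈ 13248000 N (5 s.f.)

13248000 N


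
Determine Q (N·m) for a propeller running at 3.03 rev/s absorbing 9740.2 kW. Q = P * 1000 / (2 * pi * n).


Formula: Q = P_W / (2 * pi * n)
Step 1 — P_W = 9740.2 kW * 1000 = 9740200.0 W
Step 2 — 2 * pi * n = 2 * pi * 3.03 = 19.038051
Step 3 — Q = 9740200.0 / 19.038051 ≈ 511620 N·m (5 s.f.)

511620 N·m


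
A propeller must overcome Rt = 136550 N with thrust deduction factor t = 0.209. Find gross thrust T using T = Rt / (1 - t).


Formula: T = Rt / (1 - t)
Step 1 — (1 - t) = 1 - 0.209 = 0.791
Step 2 — T = 136550 / 0.791 ≈ 172630 N (5 s.f.)

172630 N


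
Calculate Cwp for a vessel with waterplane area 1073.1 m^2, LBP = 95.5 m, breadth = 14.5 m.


Formula: Cwp = Aw / (L * B)
Step 1 — L * B = 95.5 * 14.5 = 1384.75 m^2
Step 2 — Cwp = 1073.1 / 1384.75 ≈ 0.77494 (5 s.f.)

0.77494


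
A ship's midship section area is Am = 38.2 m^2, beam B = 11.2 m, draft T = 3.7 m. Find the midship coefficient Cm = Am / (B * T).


Formula: Cm = Am / (B * T)
Step 1 — B * T = 11.2 * 3.7 = 41.44 m^2
Step 2 — Cm = 38.2 / 41.44 ≈ 0.92181 (5 s.f.)

0.92181


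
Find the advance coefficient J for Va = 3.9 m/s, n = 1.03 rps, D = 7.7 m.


Formula: J = Va / (n * D)
Step 1 — n * D = 1.03 * 7.7 = 7.931
Step 2 — J = 3.9 / 7.931 ≈ 0.49174 (5 s.f.)

0.49174


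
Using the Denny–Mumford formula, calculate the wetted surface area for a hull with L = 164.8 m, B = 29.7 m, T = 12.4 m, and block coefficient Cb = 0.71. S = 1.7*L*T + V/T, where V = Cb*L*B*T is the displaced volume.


Formula: S = 1.7*L*T + V/T with V = Cb*L*B*T, i.e. S = L * (1.7*T + Cb*B)
Step 1 — 1.7*T = 1.7 * 12.4 = 21.08 m
Step 2 — Cb*B = 0.71 * 29.7 = 21.087 m
Step 3 — 1.7*T + Cb*B = 21.08 + 21.087 = 42.167 m
Step 4 — S = 164.8 * 42.167 ≈ 6949.1 m^2 (5 s.f.)

6949.1 m^2


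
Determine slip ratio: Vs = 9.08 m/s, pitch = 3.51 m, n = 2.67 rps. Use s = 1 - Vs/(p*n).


Formula: s = 1 - Vs / (p * n)
Step 1 — p * n = 3.51 * 2.67 = 9.3717
Step 2 — Vs / (p*n) = 9.08 / 9.3717 = 0.968874 (6 d.p.)
Step 3 — s = 1 - 0.968874 = 0.031126

0.031126


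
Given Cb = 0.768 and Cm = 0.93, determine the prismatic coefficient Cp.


Formula: Cp = Cb / Cm
Substituting: Cp = 0.768 / 0.93
Result: Cp ≈ 0.82581 (5 s.f.)

0.82581


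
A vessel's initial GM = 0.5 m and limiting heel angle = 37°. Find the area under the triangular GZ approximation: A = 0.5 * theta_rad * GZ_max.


Formula: GZ_max = GM * sin(theta); Area = 0.5 * theta_rad * GZ_max
Step 1 — GZ_max = 0.5 * sin(37°) = 0.5 * 0.601815 = 0.300907 m
Step 2 — theta_rad = 37 * pi/180 = 0.645772 rad
Step 3 — Area = 0.5 * 0.645772 * 0.300907 ≈ 0.097159 m·rad (5 s.f.)

0.097159 m·rad


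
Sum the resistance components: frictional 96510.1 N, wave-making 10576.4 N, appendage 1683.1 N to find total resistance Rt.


Formula: Rt = Rf + Rw + Ra
Substituting: Rt = 96510.1 + 10576.4 + 1683.1
Result: Rt = 108769.6 N

108769.6 N


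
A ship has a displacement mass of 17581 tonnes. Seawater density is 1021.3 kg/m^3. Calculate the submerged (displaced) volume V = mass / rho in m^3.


Formula: V = mass / rho
Step 1 — convert tonnes to kg: 17581 t * 1000 = 17581000 kg
Step 2 — V = 17581000 / 1021.3 ≈ 17214 m^3 (5 s.f.)

17214 m^3


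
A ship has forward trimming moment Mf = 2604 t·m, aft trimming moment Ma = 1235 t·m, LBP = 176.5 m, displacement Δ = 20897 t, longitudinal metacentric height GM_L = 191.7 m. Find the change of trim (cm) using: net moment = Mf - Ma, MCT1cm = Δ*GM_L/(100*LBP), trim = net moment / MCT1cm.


Formula: net trimming moment = Mf - Ma; MCT1cm = Δ*GM_L/(100*LBP); trim = net moment / MCT1cm
Step 1 — net trimming moment = 2604 - 1235 = 1369 t·m
Step 2 — MCT1cm = 20897 * 191.7 / (100 * 176.5) = 226.9663 t·m/cm
Step 3 — trim = 1369 / 226.9663 ≈ 6.0317 cm (5 s.f.)

6.0317 cm


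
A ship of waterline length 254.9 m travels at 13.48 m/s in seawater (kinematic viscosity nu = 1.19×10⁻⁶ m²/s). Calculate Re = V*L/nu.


Formula: Re = V * L / nu
Step 1 — V * L = 13.48 * 254.9 = 3436.052 m^2/s
Step 2 — Re = 3436.052 / 1.19e-6 = 2.89e+09

2.89e+09


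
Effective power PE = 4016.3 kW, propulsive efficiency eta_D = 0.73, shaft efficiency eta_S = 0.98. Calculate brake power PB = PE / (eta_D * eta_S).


Formula: PB = PE / (eta_D * eta_S)
Step 1 — combined efficiency = eta_D * eta_S = 0.73 * 0.98 = 0.7154
Step 2 — PB = 4016.3 / 0.7154 ≈ 5614.1 kW (5 s.f.)

5614.1 kW


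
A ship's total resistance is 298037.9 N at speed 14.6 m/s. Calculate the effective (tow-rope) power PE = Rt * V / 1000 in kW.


Formula: PE = Rt * V / 1000 (kW)
Step 1 — PE (W) = 298037.9 * 14.6 = 4351353.34 W
Step 2 — PE (kW) = 4351353.34 / 1000 ≈ 4351.4 kW (5 s.f.)

4351.4 kW


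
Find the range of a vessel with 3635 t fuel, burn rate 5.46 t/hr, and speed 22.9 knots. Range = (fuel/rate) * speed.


Formula: endurance = fuel / rate; range = endurance * speed
Step 1 — endurance = 3635 / 5.46 = 665.7509 hours
Step 2 — range = 665.7509 * 22.9 ≈ 15246 nautical miles (5 s.f.)

15246 NM


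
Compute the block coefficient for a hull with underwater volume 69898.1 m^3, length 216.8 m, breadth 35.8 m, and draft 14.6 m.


Formula: Cb = V / (L * B * T)
Step 1 — L * B * T = 216.8 * 35.8 * 14.6 = 113317.024 m^3
Step 2 — Cb = 69898.1 / 113317.024 ≈ 0.61684 (5 s.f.)

0.61684


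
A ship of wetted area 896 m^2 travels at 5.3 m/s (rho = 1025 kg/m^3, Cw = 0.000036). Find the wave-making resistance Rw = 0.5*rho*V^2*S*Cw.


Formula: Rw = 0.5 * rho * V^2 * S * Cw
Step 1 — V^2 = 5.3^2 = 28.09
Step 2 — 0.5 * rho * V^2 = 0.5 * 1025 * 28.09 = 14396.125
Step 3 — Rw = 14396.125 * 896 * 0.000036 ≈ 464.36 N (5 s.f.)

464.36 N


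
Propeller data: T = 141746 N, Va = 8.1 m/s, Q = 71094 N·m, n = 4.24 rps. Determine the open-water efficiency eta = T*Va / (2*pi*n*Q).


Formula: eta = T * Va / (2 * pi * n * Q)
Step 1 — numerator = T * Va = 141746 * 8.1 = 1148142.6
Step 2 — 2 * pi * n = 2 * pi * 4.24 = 26.640706
Step 3 — denominator = 26.640706 * 71094 = 1893994.35
Step 4 — eta = 1148142.6 / 1893994.35 ≈ 0.60620 (5 s.f.)

0.60620


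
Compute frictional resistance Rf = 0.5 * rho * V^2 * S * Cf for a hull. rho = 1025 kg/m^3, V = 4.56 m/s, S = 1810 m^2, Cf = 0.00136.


Formula: Rf = 0.5 * rho * V^2 * S * Cf
Step 1 — V^2 = 4.56^2 = 20.7936
Step 2 — 0.5 * rho * V^2 = 0.5 * 1025 * 20.7936 = 10656.72
Step 3 — Rf = 10656.72 * 1810 * 0.00136 ≈ 26233 N (5 s.f.)

26233 N


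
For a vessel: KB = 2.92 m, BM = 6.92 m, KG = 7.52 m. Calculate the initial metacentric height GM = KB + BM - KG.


Formula: GM = KB + BM - KG
Step 1 — KM = KB + BM = 2.92 + 6.92 = 9.84 m
Step 2 — GM = KM - KG = 9.84 - 7.52 = 2.32 m

2.32 m


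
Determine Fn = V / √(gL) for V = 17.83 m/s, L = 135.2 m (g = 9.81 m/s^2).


Formula: Fn = V / sqrt(g * L)
Step 1 — g * L = 9.81 * 135.2 = 1326.312
Step 2 — sqrt(g * L) = sqrt(1326.312) = 36.418567
Step 3 — Fn = 17.83 / 36.418567 ≈ 0.48959 (5 s.f.)

0.48959


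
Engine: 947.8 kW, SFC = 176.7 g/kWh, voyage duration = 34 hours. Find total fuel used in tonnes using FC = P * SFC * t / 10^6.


Formula: FC (tonnes) = P * SFC * t / 1,000,000
Step 1 — P * SFC * t = 947.8 * 176.7 * 34 = 5694192.84 g
Step 2 — FC (tonnes) = 5694192.84 / 1,000,000 ≈ 5.6942 tonnes (5 s.f.)

5.6942 tonnes


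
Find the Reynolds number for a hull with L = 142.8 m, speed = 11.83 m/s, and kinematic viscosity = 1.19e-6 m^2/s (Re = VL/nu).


Formula: Re = V * L / nu
Step 1 — V * L = 11.83 * 142.8 = 1689.324 m^2/s
Step 2 — Re = 1689.324 / 1.19e-6 = 1.42e+09

1.42e+09


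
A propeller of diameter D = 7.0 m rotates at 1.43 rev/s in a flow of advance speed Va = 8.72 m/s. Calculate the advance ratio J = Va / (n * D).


Formula: J = Va / (n * D)
Step 1 — n * D = 1.43 * 7.0 = 10.01
Step 2 — J = 8.72 / 10.01 ≈ 0.87113 (5 s.f.)

0.87113


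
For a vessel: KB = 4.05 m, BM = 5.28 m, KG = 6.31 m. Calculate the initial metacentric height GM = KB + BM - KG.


Formula: GM = KB + BM - KG
Step 1 — KM = KB + BM = 4.05 + 5.28 = 9.33 m
Step 2 — GM = KM - KG = 9.33 - 6.31 = 3.02 m

3.02 m


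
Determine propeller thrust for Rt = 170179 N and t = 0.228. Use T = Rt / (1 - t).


Formula: T = Rt / (1 - t)
Step 1 — (1 - t) = 1 - 0.228 = 0.772
Step 2 — T = 170179 / 0.772 ≈ 220440 N (5 s.f.)

220440 N


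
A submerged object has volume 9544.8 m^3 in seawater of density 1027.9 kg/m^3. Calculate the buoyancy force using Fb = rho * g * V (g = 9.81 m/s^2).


Formula: Fb = rho * g * V
Substituting: Fb = 1027.9 * 9.81 * 9544.8
Intermediate: 1027.9 * 9.81 = 10083.699
Result: Fb = 10083.699 * 9544.8 ≈ 96247000 N (5 s.f.)

96247000 N


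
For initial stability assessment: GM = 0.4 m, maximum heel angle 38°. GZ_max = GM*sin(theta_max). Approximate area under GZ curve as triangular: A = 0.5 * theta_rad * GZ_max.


Formula: GZ_max = GM * sin(theta); Area = 0.5 * theta_rad * GZ_max
Step 1 — GZ_max = 0.4 * sin(38°) = 0.4 * 0.615661 = 0.246264 m
Step 2 — theta_rad = 38 * pi/180 = 0.663225 rad
Step 3 — Area = 0.5 * 0.663225 * 0.246264 ≈ 0.081664 m·rad (5 s.f.)

0.081664 m·rad


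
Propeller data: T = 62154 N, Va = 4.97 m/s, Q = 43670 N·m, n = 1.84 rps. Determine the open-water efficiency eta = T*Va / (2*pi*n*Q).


Formula: eta = T * Va / (2 * pi * n * Q)
Step 1 — numerator = T * Va = 62154 * 4.97 = 308905.38
Step 2 — 2 * pi * n = 2 * pi * 1.84 = 11.561061
Step 3 — denominator = 11.561061 * 43670 = 504871.53
Step 4 — eta = 308905.38 / 504871.53 ≈ 0.61185 (5 s.f.)

0.61185


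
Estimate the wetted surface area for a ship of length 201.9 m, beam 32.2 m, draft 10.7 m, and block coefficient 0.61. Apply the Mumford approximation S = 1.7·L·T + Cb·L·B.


Formula: S = 1.7*L*T + V/T with V = Cb*L*B*T, i.e. S = L * (1.7*T + Cb*B)
Step 1 — 1.7*T = 1.7 * 10.7 = 18.19 m
Step 2 — Cb*B = 0.61 * 32.2 = 19.642 m
Step 3 — 1.7*T + Cb*B = 18.19 + 19.642 = 37.832 m
Step 4 — S = 201.9 * 37.832 ≈ 7638.3 m^2 (5 s.f.)

7638.3 m^2


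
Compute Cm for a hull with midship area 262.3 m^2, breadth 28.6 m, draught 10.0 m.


Formula: Cm = Am / (B * T)
Step 1 — B * T = 28.6 * 10.0 = 286.0 m^2
Step 2 — Cm = 262.3 / 286.0 ≈ 0.91713 (5 s.f.)

0.91713


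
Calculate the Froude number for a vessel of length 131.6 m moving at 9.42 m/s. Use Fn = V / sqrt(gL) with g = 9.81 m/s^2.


Formula: Fn = V / sqrt(g * L)
Step 1 — g * L = 9.81 * 131.6 = 1290.996
Step 2 — sqrt(g * L) = sqrt(1290.996) = 35.930433
Step 3 — Fn = 9.42 / 35.930433 ≈ 0.26217 (5 s.f.)

0.26217


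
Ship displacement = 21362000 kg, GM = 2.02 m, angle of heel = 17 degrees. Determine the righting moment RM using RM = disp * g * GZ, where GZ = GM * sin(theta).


Formula: GZ = GM * sin(theta); RM = disp * g * GZ
Step 1 — GZ = 2.02 * sin(17°) = 2.02 * 0.292372 = 0.590591 m
Step 2 — RM = 21362000 * 9.81 * 0.590591 ≈ 123760000 N·m (5 s.f.)

123760000 N·m


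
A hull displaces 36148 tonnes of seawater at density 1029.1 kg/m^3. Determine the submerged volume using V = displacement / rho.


Formula: V = mass / rho
Step 1 — convert tonnes to kg: 36148 t * 1000 = 36148000 kg
Step 2 — V = 36148000 / 1029.1 ≈ 35126 m^3 (5 s.f.)

35126 m^3


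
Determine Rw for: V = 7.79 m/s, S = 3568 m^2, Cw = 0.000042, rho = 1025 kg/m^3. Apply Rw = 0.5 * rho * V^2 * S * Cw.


Formula: Rw = 0.5 * rho * V^2 * S * Cw
Step 1 — V^2 = 7.79^2 = 60.6841
Step 2 — 0.5 * rho * V^2 = 0.5 * 1025 * 60.6841 = 31100.60125
Step 3 — Rw = 31100.60125 * 3568 * 0.000042 ≈ 4660.6 N (5 s.f.)

4660.6 N


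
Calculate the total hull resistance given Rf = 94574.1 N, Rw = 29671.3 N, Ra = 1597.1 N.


Formula: Rt = Rf + Rw + Ra
Substituting: Rt = 94574.1 + 29671.3 + 1597.1
Result: Rt = 125842.5 N

125842.5 N


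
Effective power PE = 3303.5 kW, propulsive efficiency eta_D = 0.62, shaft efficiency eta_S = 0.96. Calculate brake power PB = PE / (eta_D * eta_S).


Formula: PB = PE / (eta_D * eta_S)
Step 1 — combined efficiency = eta_D * eta_S = 0.62 * 0.96 = 0.5952
Step 2 — PB = 3303.5 / 0.5952 ≈ 5550.2 kW (5 s.f.)

5550.2 kW


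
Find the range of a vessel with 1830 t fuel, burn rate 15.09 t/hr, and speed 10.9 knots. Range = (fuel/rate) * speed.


Formula: endurance = fuel / rate; range = endurance * speed
Step 1 — endurance = 1830 / 15.09 = 121.2724 hours
Step 2 — range = 121.2724 * 10.9 ≈ 1321.9 nautical miles (5 s.f.)

1321.9 NM


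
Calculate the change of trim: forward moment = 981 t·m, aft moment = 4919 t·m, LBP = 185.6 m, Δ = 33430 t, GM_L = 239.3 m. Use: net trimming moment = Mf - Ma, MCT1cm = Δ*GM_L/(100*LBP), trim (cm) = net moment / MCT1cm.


Formula: net trimming moment = Mf - Ma; MCT1cm = Δ*GM_L/(100*LBP); trim = net moment / MCT1cm
Step 1 — net trimming moment = 981 - 4919 = -3938 t·m
Step 2 — MCT1cm = 33430 * 239.3 / (100 * 185.6) = 431.0237 t·m/cm
Step 3 — trim = -3938 / 431.0237 ≈ -9.1364 cm (5 s.f.)

-9.1364 cm


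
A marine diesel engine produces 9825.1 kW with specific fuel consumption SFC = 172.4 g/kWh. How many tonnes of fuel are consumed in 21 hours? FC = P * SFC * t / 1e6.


Formula: FC (tonnes) = P * SFC * t / 1,000,000
Step 1 — P * SFC * t = 9825.1 * 172.4 * 21 = 35570792.04 g
Step 2 — FC (tonnes) = 35570792.04 / 1,000,000 ≈ 35.571 tonnes (5 s.f.)

35.571 tonnes


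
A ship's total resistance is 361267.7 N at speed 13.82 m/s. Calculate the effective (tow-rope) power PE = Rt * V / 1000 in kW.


Formula: PE = Rt * V / 1000 (kW)
Step 1 — PE (W) = 361267.7 * 13.82 = 4992719.614 W
Step 2 — PE (kW) = 4992719.614 / 1000 ≈ 4992.7 kW (5 s.f.)

4992.7 kW


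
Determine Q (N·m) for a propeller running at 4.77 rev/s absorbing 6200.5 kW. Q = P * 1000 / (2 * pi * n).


Formula: Q = P_W / (2 * pi * n)
Step 1 — P_W = 6200.5 kW * 1000 = 6200500.0 W
Step 2 — 2 * pi * n = 2 * pi * 4.77 = 29.970794
Step 3 — Q = 6200500.0 / 29.970794 ≈ 206880 N·m (5 s.f.)

206880 N·m


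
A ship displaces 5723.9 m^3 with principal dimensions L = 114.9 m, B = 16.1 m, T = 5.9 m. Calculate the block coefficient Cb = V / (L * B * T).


Formula: Cb = V / (L * B * T)
Step 1 — L * B * T = 114.9 * 16.1 * 5.9 = 10914.351 m^3
Step 2 — Cb = 5723.9 / 10914.351 ≈ 0.52444 (5 s.f.)

0.52444


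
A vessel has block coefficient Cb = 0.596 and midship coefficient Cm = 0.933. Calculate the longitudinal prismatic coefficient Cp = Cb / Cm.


Formula: Cp = Cb / Cm
Substituting: Cp = 0.596 / 0.933
Result: Cp ≈ 0.63880 (5 s.f.)

0.63880


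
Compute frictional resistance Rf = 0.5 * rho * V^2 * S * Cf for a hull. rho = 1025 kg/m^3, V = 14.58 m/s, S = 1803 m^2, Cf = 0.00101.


Formula: Rf = 0.5 * rho * V^2 * S * Cf
Step 1 — V^2 = 14.58^2 = 212.5764
Step 2 — 0.5 * rho * V^2 = 0.5 * 1025 * 212.5764 = 108945.405
Step 3 — Rf = 108945.405 * 1803 * 0.00101 ≈ 198390 N (5 s.f.)

198390 N


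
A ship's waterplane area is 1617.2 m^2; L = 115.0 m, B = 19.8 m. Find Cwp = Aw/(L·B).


Formula: Cwp = Aw / (L * B)
Step 1 — L * B = 115.0 * 19.8 = 2277.0 m^2
Step 2 — Cwp = 1617.2 / 2277.0 ≈ 0.71023 (5 s.f.)

0.71023


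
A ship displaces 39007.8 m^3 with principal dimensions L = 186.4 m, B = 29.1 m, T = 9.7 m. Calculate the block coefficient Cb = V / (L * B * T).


Formula: Cb = V / (L * B * T)
Step 1 — L * B * T = 186.4 * 29.1 * 9.7 = 52615.128 m^3
Step 2 — Cb = 39007.8 / 52615.128 ≈ 0.74138 (5 s.f.)

0.74138


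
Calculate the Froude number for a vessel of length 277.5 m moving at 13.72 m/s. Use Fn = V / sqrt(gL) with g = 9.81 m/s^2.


Formula: Fn = V / sqrt(g * L)
Step 1 — g * L = 9.81 * 277.5 = 2722.275
Step 2 — sqrt(g * L) = sqrt(2722.275) = 52.175425
Step 3 — Fn = 13.72 / 52.175425 ≈ 0.26296 (5 s.f.)

0.26296


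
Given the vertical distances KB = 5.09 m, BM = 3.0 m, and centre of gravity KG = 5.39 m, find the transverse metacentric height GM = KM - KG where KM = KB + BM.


Formula: GM = KB + BM - KG
Step 1 — KM = KB + BM = 5.09 + 3.0 = 8.09 m
Step 2 — GM = KM - KG = 8.09 - 5.39 = 2.7 m

2.7 m


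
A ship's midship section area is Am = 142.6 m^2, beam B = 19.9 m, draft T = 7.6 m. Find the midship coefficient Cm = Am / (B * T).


Formula: Cm = Am / (B * T)
Step 1 — B * T = 19.9 * 7.6 = 151.24 m^2
Step 2 — Cm = 142.6 / 151.24 ≈ 0.94287 (5 s.f.)

0.94287


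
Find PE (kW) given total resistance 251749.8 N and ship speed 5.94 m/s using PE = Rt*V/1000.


Formula: PE = Rt * V / 1000 (kW)
Step 1 — PE (W) = 251749.8 * 5.94 = 1495393.812 W
Step 2 — PE (kW) = 1495393.812 / 1000 ≈ 1495.4 kW (5 s.f.)

1495.4 kW


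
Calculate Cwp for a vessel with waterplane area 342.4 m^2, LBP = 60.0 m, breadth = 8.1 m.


Formula: Cwp = Aw / (L * B)
Step 1 — L * B = 60.0 * 8.1 = 486.0 m^2
Step 2 — Cwp = 342.4 / 486.0 ≈ 0.70453 (5 s.f.)

0.70453


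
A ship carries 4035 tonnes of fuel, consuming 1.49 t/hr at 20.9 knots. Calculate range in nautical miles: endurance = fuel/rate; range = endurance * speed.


Formula: endurance = fuel / rate; range = endurance * speed
Step 1 — endurance = 4035 / 1.49 = 2708.0537 hours
Step 2 — range = 2708.0537 * 20.9 ≈ 56598 nautical miles (5 s.f.)

56598 NM


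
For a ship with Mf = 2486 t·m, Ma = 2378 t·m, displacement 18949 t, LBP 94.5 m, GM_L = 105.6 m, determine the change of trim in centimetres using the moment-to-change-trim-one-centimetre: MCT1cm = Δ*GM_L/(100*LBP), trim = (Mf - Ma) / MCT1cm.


Formula: net trimming moment = Mf - Ma; MCT1cm = Δ*GM_L/(100*LBP); trim = net moment / MCT1cm
Step 1 — net trimming moment = 2486 - 2378 = 108 t·m
Step 2 — MCT1cm = 18949 * 105.6 / (100 * 94.5) = 211.7476 t·m/cm
Step 3 — trim = 108 / 211.7476 ≈ 0.51004 cm (5 s.f.)

0.51004 cm


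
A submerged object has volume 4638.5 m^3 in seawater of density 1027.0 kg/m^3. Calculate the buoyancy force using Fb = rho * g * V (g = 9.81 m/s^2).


Formula: Fb = rho * g * V
Substituting: Fb = 1027.0 * 9.81 * 4638.5
Intermediate: 1027.0 * 9.81 = 10074.87
Result: Fb = 10074.87 * 4638.5 ≈ 46732000 N (5 s.f.)

46732000 N


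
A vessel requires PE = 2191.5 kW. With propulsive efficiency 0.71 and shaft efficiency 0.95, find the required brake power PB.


Formula: PB = PE / (eta_D * eta_S)
Step 1 — combined efficiency = eta_D * eta_S = 0.71 * 0.95 = 0.6745
Step 2 — PB = 2191.5 / 0.6745 ≈ 3249.1 kW (5 s.f.)

3249.1 kW


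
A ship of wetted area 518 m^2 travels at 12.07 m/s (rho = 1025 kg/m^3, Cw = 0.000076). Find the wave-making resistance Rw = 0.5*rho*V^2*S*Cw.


Formula: Rw = 0.5 * rho * V^2 * S * Cw
Step 1 — V^2 = 12.07^2 = 145.6849
Step 2 — 0.5 * rho * V^2 = 0.5 * 1025 * 145.6849 = 74663.51125
Step 3 — Rw = 74663.51125 * 518 * 0.000076 ≈ 2939.4 N (5 s.f.)

2939.4 N


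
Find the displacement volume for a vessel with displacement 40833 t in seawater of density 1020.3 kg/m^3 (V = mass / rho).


Formula: V = mass / rho
Step 1 — convert tonnes to kg: 40833 t * 1000 = 40833000 kg
Step 2 — V = 40833000 / 1020.3 ≈ 40021 m^3 (5 s.f.)

40021 m^3


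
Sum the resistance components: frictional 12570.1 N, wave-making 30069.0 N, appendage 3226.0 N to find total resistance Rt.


Formula: Rt = Rf + Rw + Ra
Substituting: Rt = 12570.1 + 30069.0 + 3226.0
Result: Rt = 45865.1 N

45865.1 N


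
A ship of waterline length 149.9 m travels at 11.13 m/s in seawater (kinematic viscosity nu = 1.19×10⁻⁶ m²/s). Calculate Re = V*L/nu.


Formula: Re = V * L / nu
Step 1 — V * L = 11.13 * 149.9 = 1668.387 m^2/s
Step 2 — Re = 1668.387 / 1.19e-6 = 1.40e+09

1.40e+09


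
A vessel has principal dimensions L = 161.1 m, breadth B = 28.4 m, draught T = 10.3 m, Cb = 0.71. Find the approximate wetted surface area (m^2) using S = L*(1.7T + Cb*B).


Formula: S = 1.7*L*T + V/T with V = Cb*L*B*T, i.e. S = L * (1.7*T + Cb*B)
Step 1 — 1.7*T = 1.7 * 10.3 = 17.51 m
Step 2 — Cb*B = 0.71 * 28.4 = 20.164 m
Step 3 — 1.7*T + Cb*B = 17.51 + 20.164 = 37.674 m
Step 4 — S = 161.1 * 37.674 ≈ 6069.3 m^2 (5 s.f.)

6069.3 m^2


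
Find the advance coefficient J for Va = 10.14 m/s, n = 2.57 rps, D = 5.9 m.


Formula: J = Va / (n * D)
Step 1 — n * D = 2.57 * 5.9 = 15.163
Step 2 — J = 10.14 / 15.163 ≈ 0.66873 (5 s.f.)

0.66873


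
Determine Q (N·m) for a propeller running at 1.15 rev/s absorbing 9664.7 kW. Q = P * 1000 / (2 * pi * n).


Formula: Q = P_W / (2 * pi * n)
Step 1 — P_W = 9664.7 kW * 1000 = 9664700.0 W
Step 2 — 2 * pi * n = 2 * pi * 1.15 = 7.225663
Step 3 — Q = 9664700.0 / 7.225663 ≈ 1337600 N·m (5 s.f.)

1337600 N·m


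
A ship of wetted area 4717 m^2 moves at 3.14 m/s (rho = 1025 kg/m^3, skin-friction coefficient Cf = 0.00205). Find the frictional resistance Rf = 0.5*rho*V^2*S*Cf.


Formula: Rf = 0.5 * rho * V^2 * S * Cf
Step 1 — V^2 = 3.14^2 = 9.8596
Step 2 — 0.5 * rho * V^2 = 0.5 * 1025 * 9.8596 = 5053.045
Step 3 — Rf = 5053.045 * 4717 * 0.00205 ≈ 48862 N (5 s.f.)

48862 N


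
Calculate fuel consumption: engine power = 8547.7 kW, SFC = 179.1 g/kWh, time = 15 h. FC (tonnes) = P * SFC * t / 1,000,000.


Formula: FC (tonnes) = P * SFC * t / 1,000,000
Step 1 — P * SFC * t = 8547.7 * 179.1 * 15 = 22963396.05 g
Step 2 — FC (tonnes) = 22963396.05 / 1,000,000 ≈ 22.963 tonnes (5 s.f.)

22.963 tonnes


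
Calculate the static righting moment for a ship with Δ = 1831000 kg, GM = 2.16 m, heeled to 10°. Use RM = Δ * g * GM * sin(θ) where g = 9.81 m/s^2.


Formula: GZ = GM * sin(theta); RM = disp * g * GZ
Step 1 — GZ = 2.16 * sin(10°) = 2.16 * 0.173648 = 0.37508 m
Step 2 — RM = 1831000 * 9.81 * 0.37508 ≈ 6737200 N·m (5 s.f.)

6737200 N·m


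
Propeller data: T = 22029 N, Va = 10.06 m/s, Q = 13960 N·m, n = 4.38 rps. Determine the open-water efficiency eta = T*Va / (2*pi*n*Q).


Formula: eta = T * Va / (2 * pi * n * Q)
Step 1 — numerator = T * Va = 22029 * 10.06 = 221611.74
Step 2 — 2 * pi * n = 2 * pi * 4.38 = 27.520352
Step 3 — denominator = 27.520352 * 13960 = 384184.11
Step 4 — eta = 221611.74 / 384184.11 ≈ 0.57684 (5 s.f.)

0.57684


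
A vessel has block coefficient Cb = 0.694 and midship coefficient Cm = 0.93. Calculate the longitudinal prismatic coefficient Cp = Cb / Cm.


Formula: Cp = Cb / Cm
Substituting: Cp = 0.694 / 0.93
Result: Cp ≈ 0.74624 (5 s.f.)

0.74624


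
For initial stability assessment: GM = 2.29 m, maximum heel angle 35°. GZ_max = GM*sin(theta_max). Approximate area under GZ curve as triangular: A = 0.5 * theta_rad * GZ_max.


Formula: GZ_max = GM * sin(theta); Area = 0.5 * theta_rad * GZ_max
Step 1 — GZ_max = 2.29 * sin(35°) = 2.29 * 0.573576 = 1.313489 m
Step 2 — theta_rad = 35 * pi/180 = 0.610865 rad
Step 3 — Area = 0.5 * 0.610865 * 1.313489 ≈ 0.40118 m·rad (5 s.f.)

0.40118 m·rad


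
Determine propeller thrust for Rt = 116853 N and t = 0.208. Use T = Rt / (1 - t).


Formula: T = Rt / (1 - t)
Step 1 — (1 - t) = 1 - 0.208 = 0.792
Step 2 — T = 116853 / 0.792 ≈ 147540 N (5 s.f.)

147540 N


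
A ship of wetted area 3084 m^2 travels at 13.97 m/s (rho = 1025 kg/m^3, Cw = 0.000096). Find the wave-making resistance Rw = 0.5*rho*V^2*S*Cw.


Formula: Rw = 0.5 * rho * V^2 * S * Cw
Step 1 — V^2 = 13.97^2 = 195.1609
Step 2 — 0.5 * rho * V^2 = 0.5 * 1025 * 195.1609 = 100019.96125
Step 3 — Rw = 100019.96125 * 3084 * 0.000096 ≈ 29612 N (5 s.f.)

29612 N


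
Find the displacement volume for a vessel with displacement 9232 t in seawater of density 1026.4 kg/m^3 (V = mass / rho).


Formula: V = mass / rho
Step 1 — convert tonnes to kg: 9232 t * 1000 = 9232000 kg
Step 2 — V = 9232000 / 1026.4 ≈ 8994.5 m^3 (5 s.f.)

8994.5 m^3
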